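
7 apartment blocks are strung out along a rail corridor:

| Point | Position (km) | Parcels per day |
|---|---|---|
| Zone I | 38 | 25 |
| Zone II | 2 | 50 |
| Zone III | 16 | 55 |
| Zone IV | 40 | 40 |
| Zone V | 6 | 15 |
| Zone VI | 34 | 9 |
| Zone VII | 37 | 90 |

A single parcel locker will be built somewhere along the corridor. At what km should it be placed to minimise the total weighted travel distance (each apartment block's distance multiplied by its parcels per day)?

For a sum of weighted absolute distances on a line, the optimum is the weighted median (not the mean). Total weight W = 284; half-weight = 142.
Sort by position and accumulate weight:
  km 2 (Zone II, w=50) → cum 50
  km 6 (Zone V, w=15) → cum 65
  km 16 (Zone III, w=55) → cum 120
  km 34 (Zone VI, w=9) → cum 129
  km 37 (Zone VII, w=90) → cum 219  ≥ 142 → median here
  km 38 (Zone I, w=25) → cum 244
  km 40 (Zone IV, w=40) → cum 284
Optimal location: km 37.

x = 37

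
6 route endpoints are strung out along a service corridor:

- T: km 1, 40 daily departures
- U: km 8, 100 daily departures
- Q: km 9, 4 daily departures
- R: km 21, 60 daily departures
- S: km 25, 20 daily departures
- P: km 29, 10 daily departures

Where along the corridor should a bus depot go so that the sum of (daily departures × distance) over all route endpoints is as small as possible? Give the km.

For a sum of weighted absolute distances on a line, the optimum is the weighted median (not the mean). Total weight W = 234; half-weight = 117.
Sort by position and accumulate weight:
  km 1 (T, w=40) → cum 40
  km 8 (U, w=100) → cum 140  ≥ 117 → median here
  km 9 (Q, w=4) → cum 144
  km 21 (R, w=60) → cum 204
  km 25 (S, w=20) → cum 224
  km 29 (P, w=10) → cum 234
Optimal location: km 8.

x = 8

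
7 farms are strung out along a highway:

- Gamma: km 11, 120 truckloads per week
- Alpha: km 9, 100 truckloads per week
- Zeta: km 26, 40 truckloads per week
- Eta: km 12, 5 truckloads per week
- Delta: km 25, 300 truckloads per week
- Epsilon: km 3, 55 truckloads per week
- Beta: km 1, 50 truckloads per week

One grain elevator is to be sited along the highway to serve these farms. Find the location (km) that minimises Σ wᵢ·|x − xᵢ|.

For a sum of weighted absolute distances on a line, the optimum is the weighted median (not the mean). Total weight W = 670; half-weight = 335.
Sort by position and accumulate weight:
  km 1 (Beta, w=50) → cum 50
  km 3 (Epsilon, w=55) → cum 105
  km 9 (Alpha, w=100) → cum 205
  km 11 (Gamma, w=120) → cum 325
  km 12 (Eta, w=5) → cum 330
  km 25 (Delta, w=300) → cum 630  ≥ 335 → median here
  km 26 (Zeta, w=40) → cum 670
Optimal location: km 25.

x = 25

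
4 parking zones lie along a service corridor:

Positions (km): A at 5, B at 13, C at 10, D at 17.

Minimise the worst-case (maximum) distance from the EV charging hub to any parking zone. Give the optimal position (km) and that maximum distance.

location 11, max distance 6

The 1-center on a line is the midpoint of the two extreme points: leftmost at 5, rightmost at 17.
Optimal location = (5 + 17)/2 = 11; maximum distance = (17 − 5)/2 = 6.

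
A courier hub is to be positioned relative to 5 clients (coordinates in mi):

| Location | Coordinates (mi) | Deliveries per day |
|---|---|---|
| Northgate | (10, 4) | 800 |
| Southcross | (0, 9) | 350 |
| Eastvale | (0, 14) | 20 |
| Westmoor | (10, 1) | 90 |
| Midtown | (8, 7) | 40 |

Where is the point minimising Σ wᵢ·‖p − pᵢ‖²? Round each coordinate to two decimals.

The minimiser of Σwᵢ‖p−pᵢ‖² is the weighted centroid p* = (Σwᵢpᵢ)/(Σwᵢ).
Σwᵢ = 1300.
Σwᵢxᵢ = 800·10 + 350·0 + 20·0 + 90·10 + 40·8 = 9220.
Σwᵢyᵢ = 800·4 + 350·9 + 20·14 + 90·1 + 40·7 = 7000.
x* = 9220/1300 = 7.09, y* = 7000/1300 = 5.38.

(7.09, 5.38)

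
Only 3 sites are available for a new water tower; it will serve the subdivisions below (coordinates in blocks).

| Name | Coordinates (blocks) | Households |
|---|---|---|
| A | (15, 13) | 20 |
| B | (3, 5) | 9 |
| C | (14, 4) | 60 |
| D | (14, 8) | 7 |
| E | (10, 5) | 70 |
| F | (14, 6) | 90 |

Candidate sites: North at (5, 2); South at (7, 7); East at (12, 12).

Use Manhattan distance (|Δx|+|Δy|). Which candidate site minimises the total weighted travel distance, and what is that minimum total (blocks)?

South, total 2060 blocks

Total weighted distance at each candidate:
  North (5, 2): total = 2960
  South (7, 7): total = 2060
  East (12, 12): total = 2216
Minimum is at South with total 2060 blocks.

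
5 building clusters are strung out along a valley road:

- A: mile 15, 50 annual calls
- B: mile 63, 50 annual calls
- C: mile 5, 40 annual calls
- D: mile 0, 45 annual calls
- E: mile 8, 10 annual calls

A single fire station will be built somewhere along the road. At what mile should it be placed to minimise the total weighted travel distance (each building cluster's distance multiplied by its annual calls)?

For a sum of weighted absolute distances on a line, the optimum is the weighted median (not the mean). Total weight W = 195; half-weight = 97.5.
Sort by position and accumulate weight:
  mile 0 (D, w=45) → cum 45
  mile 5 (C, w=40) → cum 85
  mile 8 (E, w=10) → cum 95
  mile 15 (A, w=50) → cum 145  ≥ 97.5 → median here
  mile 63 (B, w=50) → cum 195
Optimal location: mile 15.

x = 15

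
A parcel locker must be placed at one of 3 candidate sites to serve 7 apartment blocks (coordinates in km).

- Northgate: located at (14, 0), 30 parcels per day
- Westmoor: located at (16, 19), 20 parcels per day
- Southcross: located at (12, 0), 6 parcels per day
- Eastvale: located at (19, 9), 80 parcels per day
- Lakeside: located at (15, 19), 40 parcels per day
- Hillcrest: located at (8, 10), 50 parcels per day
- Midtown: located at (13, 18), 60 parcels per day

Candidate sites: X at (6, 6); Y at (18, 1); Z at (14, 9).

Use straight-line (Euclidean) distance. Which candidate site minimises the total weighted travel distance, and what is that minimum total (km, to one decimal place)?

Z, total 2178.7 km

Total weighted distance at each candidate:
  X (6, 6): total = 3435.9
  Y (18, 1): total = 3633.2
  Z (14, 9): total = 2178.7
Minimum is at Z with total 2178.7 km.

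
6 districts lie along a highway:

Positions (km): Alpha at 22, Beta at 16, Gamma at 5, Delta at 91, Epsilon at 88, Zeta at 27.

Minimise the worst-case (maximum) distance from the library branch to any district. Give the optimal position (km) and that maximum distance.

location 48, max distance 43

The 1-center on a line is the midpoint of the two extreme points: leftmost at 5, rightmost at 91.
Optimal location = (5 + 91)/2 = 48; maximum distance = (91 − 5)/2 = 43.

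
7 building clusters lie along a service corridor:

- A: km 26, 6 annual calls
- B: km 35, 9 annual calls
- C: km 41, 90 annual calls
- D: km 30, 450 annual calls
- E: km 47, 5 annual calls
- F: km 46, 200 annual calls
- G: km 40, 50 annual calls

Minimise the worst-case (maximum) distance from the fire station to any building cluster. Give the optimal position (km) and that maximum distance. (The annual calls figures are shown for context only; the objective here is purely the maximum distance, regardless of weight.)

location 36.5, max distance 10.5

The 1-center on a line is the midpoint of the two extreme points: leftmost at 26, rightmost at 47.
Optimal location = (26 + 47)/2 = 36.5; maximum distance = (47 − 26)/2 = 10.5.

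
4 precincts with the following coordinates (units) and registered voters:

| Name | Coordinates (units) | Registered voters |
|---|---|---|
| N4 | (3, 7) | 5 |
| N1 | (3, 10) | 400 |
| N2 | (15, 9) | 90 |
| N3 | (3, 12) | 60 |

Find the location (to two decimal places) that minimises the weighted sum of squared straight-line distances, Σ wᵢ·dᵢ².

(4.95, 10.03)

The minimiser of Σwᵢ‖p−pᵢ‖² is the weighted centroid p* = (Σwᵢpᵢ)/(Σwᵢ).
Σwᵢ = 555.
Σwᵢxᵢ = 5·3 + 400·3 + 90·15 + 60·3 = 2745.
Σwᵢyᵢ = 5·7 + 400·10 + 90·9 + 60·12 = 5565.
x* = 2745/555 = 4.95, y* = 5565/555 = 10.03.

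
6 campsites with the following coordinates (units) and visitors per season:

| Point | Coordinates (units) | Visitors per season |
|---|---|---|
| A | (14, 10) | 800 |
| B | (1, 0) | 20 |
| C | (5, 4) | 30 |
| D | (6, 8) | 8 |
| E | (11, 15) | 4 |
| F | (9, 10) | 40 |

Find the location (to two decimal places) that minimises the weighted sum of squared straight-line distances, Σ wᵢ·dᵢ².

The minimiser of Σwᵢ‖p−pᵢ‖² is the weighted centroid p* = (Σwᵢpᵢ)/(Σwᵢ).
Σwᵢ = 902.
Σwᵢxᵢ = 800·14 + 20·1 + 30·5 + 8·6 + 4·11 + 40·9 = 11822.
Σwᵢyᵢ = 800·10 + 20·0 + 30·4 + 8·8 + 4·15 + 40·10 = 8644.
x* = 11822/902 = 13.11, y* = 8644/902 = 9.58.

(13.11, 9.58)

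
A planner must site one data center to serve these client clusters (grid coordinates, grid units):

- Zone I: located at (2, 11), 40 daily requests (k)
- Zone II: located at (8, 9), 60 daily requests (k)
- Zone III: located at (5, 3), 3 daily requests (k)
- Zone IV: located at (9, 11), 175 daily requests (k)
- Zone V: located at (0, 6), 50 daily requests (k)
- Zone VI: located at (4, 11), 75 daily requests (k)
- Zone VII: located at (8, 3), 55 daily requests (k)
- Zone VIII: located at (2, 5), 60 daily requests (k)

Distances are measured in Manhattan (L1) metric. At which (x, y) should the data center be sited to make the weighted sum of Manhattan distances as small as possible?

Manhattan distance separates: Σwᵢ(|x−xᵢ|+|y−yᵢ|) = Σwᵢ|x−xᵢ| + Σwᵢ|y−yᵢ|, so x and y are optimised independently as 1-D weighted medians.
Total weight W = 518; half = 259.
x-coordinate, sorted with cumulative weight:
  x=0 (Zone V, w=50) cum 50
  x=2 (Zone I, w=40) cum 90
  x=2 (Zone VIII, w=60) cum 150
  x=4 (Zone VI, w=75) cum 225
  x=5 (Zone III, w=3) cum 228
  x=8 (Zone II, w=60) cum 288  ← median
  x=8 (Zone VII, w=55) cum 343
  x=9 (Zone IV, w=175) cum 518
⇒ x* = 8
y-coordinate, sorted with cumulative weight:
  y=3 (Zone III, w=3) cum 3
  y=3 (Zone VII, w=55) cum 58
  y=5 (Zone VIII, w=60) cum 118
  y=6 (Zone V, w=50) cum 168
  y=9 (Zone II, w=60) cum 228
  y=11 (Zone I, w=40) cum 268  ← median
  y=11 (Zone IV, w=175) cum 443
  y=11 (Zone VI, w=75) cum 518
⇒ y* = 11

(8, 11)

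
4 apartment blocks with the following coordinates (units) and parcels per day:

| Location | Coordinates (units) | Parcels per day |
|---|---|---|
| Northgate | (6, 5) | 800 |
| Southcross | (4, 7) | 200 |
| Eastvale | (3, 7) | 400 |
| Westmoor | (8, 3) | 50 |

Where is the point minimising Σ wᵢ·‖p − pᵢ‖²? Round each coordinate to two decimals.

The minimiser of Σwᵢ‖p−pᵢ‖² is the weighted centroid p* = (Σwᵢpᵢ)/(Σwᵢ).
Σwᵢ = 1450.
Σwᵢxᵢ = 800·6 + 200·4 + 400·3 + 50·8 = 7200.
Σwᵢyᵢ = 800·5 + 200·7 + 400·7 + 50·3 = 8350.
x* = 7200/1450 = 4.97, y* = 8350/1450 = 5.76.

(4.97, 5.76)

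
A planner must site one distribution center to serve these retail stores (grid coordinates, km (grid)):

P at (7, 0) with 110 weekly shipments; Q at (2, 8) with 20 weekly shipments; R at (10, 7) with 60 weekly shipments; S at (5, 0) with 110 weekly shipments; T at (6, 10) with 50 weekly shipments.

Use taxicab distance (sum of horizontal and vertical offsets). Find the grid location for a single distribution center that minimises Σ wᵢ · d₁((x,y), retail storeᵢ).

(6, 0)

Manhattan distance separates: Σwᵢ(|x−xᵢ|+|y−yᵢ|) = Σwᵢ|x−xᵢ| + Σwᵢ|y−yᵢ|, so x and y are optimised independently as 1-D weighted medians.
Total weight W = 350; half = 175.
x-coordinate, sorted with cumulative weight:
  x=2 (Q, w=20) cum 20
  x=5 (S, w=110) cum 130
  x=6 (T, w=50) cum 180  ← median
  x=7 (P, w=110) cum 290
  x=10 (R, w=60) cum 350
⇒ x* = 6
y-coordinate, sorted with cumulative weight:
  y=0 (P, w=110) cum 110
  y=0 (S, w=110) cum 220  ← median
  y=7 (R, w=60) cum 280
  y=8 (Q, w=20) cum 300
  y=10 (T, w=50) cum 350
⇒ y* = 0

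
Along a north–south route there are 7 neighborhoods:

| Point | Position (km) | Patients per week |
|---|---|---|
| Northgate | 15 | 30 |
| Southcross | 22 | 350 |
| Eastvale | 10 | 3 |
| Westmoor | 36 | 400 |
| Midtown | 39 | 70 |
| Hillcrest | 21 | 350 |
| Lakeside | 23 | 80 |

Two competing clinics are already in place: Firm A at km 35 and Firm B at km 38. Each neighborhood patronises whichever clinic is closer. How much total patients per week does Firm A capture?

The indifferent point is the midpoint (35+38)/2 = 36.5; neighborhoods left of it (closer to Firm A at 35) go to Firm A, those right go to Firm B.
  Eastvale at 10 (w=3) → Firm A
  Northgate at 15 (w=30) → Firm A
  Hillcrest at 21 (w=350) → Firm A
  Southcross at 22 (w=350) → Firm A
  Lakeside at 23 (w=80) → Firm A
  Westmoor at 36 (w=400) → Firm A
  Midtown at 39 (w=70) → Firm B
Firm A captures 1213; Firm B captures 70.

1213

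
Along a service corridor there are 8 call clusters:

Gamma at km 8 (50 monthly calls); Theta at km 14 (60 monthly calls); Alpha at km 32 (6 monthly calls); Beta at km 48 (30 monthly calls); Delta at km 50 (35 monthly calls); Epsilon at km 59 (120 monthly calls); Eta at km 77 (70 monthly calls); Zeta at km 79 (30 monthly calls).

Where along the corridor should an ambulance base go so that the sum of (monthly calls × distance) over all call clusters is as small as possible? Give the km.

x = 59

For a sum of weighted absolute distances on a line, the optimum is the weighted median (not the mean). Total weight W = 401; half-weight = 200.5.
Sort by position and accumulate weight:
  km 8 (Gamma, w=50) → cum 50
  km 14 (Theta, w=60) → cum 110
  km 32 (Alpha, w=6) → cum 116
  km 48 (Beta, w=30) → cum 146
  km 50 (Delta, w=35) → cum 181
  km 59 (Epsilon, w=120) → cum 301  ≥ 200.5 → median here
  km 77 (Eta, w=70) → cum 371
  km 79 (Zeta, w=30) → cum 401
Optimal location: km 59.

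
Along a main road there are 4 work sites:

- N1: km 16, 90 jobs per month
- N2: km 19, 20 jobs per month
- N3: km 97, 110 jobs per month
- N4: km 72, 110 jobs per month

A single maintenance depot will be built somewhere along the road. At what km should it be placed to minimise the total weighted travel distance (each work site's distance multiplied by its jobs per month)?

x = 72

For a sum of weighted absolute distances on a line, the optimum is the weighted median (not the mean). Total weight W = 330; half-weight = 165.
Sort by position and accumulate weight:
  km 16 (N1, w=90) → cum 90
  km 19 (N2, w=20) → cum 110
  km 72 (N4, w=110) → cum 220  ≥ 165 → median here
  km 97 (N3, w=110) → cum 330
Optimal location: km 72.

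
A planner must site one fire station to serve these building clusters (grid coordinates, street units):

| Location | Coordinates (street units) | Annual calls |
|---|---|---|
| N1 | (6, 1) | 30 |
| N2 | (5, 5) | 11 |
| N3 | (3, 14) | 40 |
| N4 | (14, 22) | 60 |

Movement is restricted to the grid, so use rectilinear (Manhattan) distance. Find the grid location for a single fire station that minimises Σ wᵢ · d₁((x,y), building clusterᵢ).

(6, 14)

Manhattan distance separates: Σwᵢ(|x−xᵢ|+|y−yᵢ|) = Σwᵢ|x−xᵢ| + Σwᵢ|y−yᵢ|, so x and y are optimised independently as 1-D weighted medians.
Total weight W = 141; half = 70.5.
x-coordinate, sorted with cumulative weight:
  x=3 (N3, w=40) cum 40
  x=5 (N2, w=11) cum 51
  x=6 (N1, w=30) cum 81  ← median
  x=14 (N4, w=60) cum 141
⇒ x* = 6
y-coordinate, sorted with cumulative weight:
  y=1 (N1, w=30) cum 30
  y=5 (N2, w=11) cum 41
  y=14 (N3, w=40) cum 81  ← median
  y=22 (N4, w=60) cum 141
⇒ y* = 14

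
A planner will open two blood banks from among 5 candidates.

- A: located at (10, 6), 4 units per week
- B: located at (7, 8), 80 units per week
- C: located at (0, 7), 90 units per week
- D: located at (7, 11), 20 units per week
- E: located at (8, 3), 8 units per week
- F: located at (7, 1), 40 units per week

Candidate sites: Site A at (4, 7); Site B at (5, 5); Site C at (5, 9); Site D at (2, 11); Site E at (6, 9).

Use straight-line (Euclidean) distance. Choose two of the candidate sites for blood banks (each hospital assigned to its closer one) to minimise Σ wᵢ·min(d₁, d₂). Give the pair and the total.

Evaluate every pair (each demand assigned to the nearer of the two):
  {Site A, Site E}: total = 851.4
  {Site B, Site E}: total = 870.3
  {Site A, Site C}: total = 932.4
  {Site A, Site B}: total = 941.1
  {Site B, Site C}: total = 948.2
  {Site D, Site E}: total = 953.4
  {Site B, Site D}: total = 1019.1
  {Site C, Site E}: total = 1035.6
  {Site C, Site D}: total = 1044.8
  {Site A, Site D}: total = 1050.9
Best pair: {Site A, Site E} with total 851.4.

{Site A, Site E}, total 851.4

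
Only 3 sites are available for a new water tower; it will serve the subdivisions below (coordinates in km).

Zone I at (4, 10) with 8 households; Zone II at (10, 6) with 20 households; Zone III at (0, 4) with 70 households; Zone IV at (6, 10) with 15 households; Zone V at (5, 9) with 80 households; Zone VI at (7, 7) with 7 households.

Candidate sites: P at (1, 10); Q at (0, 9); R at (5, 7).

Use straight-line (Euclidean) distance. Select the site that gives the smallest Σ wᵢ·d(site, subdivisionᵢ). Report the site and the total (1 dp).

Total weighted distance at each candidate:
  P (1, 10): total = 1098.6
  Q (0, 9): total = 1134.0
  R (5, 7): total = 756.9
Minimum is at R with total 756.9 km.

R, total 756.9 km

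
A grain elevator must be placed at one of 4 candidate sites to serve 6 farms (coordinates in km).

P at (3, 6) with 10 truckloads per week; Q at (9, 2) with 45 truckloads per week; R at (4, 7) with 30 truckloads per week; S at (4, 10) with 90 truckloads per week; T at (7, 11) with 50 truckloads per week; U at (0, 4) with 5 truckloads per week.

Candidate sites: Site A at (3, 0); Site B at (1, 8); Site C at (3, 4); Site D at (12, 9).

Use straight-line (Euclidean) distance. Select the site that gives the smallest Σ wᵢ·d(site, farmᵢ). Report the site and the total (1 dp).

Total weighted distance at each candidate:
  Site A (3, 0): total = 2071.5
  Site B (1, 8): total = 1253.7
  Site C (3, 4): total = 1365.0
  Site D (12, 9): total = 1744.8
Minimum is at Site B with total 1253.7 km.

Site B, total 1253.7 km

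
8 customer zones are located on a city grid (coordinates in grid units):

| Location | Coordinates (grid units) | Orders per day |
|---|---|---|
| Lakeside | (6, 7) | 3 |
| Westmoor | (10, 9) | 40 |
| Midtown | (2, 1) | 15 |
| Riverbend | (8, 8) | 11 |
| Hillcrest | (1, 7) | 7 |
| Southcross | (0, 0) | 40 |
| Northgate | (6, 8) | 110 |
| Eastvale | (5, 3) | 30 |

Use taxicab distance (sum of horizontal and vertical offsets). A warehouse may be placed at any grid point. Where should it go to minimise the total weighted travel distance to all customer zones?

(6, 8)

Manhattan distance separates: Σwᵢ(|x−xᵢ|+|y−yᵢ|) = Σwᵢ|x−xᵢ| + Σwᵢ|y−yᵢ|, so x and y are optimised independently as 1-D weighted medians.
Total weight W = 256; half = 128.
x-coordinate, sorted with cumulative weight:
  x=0 (Southcross, w=40) cum 40
  x=1 (Hillcrest, w=7) cum 47
  x=2 (Midtown, w=15) cum 62
  x=5 (Eastvale, w=30) cum 92
  x=6 (Lakeside, w=3) cum 95
  x=6 (Northgate, w=110) cum 205  ← median
  x=8 (Riverbend, w=11) cum 216
  x=10 (Westmoor, w=40) cum 256
⇒ x* = 6
y-coordinate, sorted with cumulative weight:
  y=0 (Southcross, w=40) cum 40
  y=1 (Midtown, w=15) cum 55
  y=3 (Eastvale, w=30) cum 85
  y=7 (Lakeside, w=3) cum 88
  y=7 (Hillcrest, w=7) cum 95
  y=8 (Riverbend, w=11) cum 106
  y=8 (Northgate, w=110) cum 216  ← median
  y=9 (Westmoor, w=40) cum 256
⇒ y* = 8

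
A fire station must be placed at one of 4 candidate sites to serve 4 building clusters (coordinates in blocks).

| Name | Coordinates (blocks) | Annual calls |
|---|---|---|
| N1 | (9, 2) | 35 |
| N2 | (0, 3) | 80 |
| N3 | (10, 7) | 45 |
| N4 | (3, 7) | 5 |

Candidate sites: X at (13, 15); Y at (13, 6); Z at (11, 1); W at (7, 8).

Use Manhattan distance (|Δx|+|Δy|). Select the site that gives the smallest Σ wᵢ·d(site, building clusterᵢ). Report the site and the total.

W, total 1445 blocks

Total weighted distance at each candidate:
  X (13, 15): total = 3180
  Y (13, 6): total = 1795
  Z (11, 1): total = 1530
  W (7, 8): total = 1445
Minimum is at W with total 1445 blocks.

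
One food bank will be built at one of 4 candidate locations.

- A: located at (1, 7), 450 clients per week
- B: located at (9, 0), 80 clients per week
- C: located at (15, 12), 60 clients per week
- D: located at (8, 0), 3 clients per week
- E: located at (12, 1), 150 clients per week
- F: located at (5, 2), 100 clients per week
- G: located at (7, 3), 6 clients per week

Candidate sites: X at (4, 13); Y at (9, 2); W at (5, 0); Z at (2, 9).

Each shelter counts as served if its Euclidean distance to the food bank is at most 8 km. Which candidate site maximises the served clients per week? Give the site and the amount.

Z, covering 556

Coverage radius r = 8 km; a point is covered iff (Δx)²+(Δy)² ≤ 8² = 64.
  X (4, 13): covers {A} → 450
  Y (9, 2): covers {B, D, E, F, G} → 339
  W (5, 0): covers {B, D, E, F, G} → 339
  Z (2, 9): covers {A, F, G} → 556
Maximum coverage at Z: 556 clients per week.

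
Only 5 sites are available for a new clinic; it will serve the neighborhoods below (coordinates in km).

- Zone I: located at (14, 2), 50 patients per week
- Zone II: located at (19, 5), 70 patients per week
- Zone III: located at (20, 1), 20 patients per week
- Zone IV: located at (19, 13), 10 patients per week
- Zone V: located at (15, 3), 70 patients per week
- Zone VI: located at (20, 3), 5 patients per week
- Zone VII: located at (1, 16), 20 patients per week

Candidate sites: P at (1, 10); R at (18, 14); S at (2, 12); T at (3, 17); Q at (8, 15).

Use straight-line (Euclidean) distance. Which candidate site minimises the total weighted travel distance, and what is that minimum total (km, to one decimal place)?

Total weighted distance at each candidate:
  P (1, 10): total = 3990.8
  R (18, 14): total = 2739.9
  S (2, 12): total = 3950.0
  T (3, 17): total = 4407.5
  Q (8, 15): total = 3435.8
Minimum is at R with total 2739.9 km.

R, total 2739.9 km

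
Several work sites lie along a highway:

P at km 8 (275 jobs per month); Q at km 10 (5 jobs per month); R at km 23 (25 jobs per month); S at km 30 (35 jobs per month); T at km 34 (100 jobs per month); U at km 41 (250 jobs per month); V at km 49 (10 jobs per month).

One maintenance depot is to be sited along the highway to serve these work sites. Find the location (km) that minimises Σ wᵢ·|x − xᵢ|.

For a sum of weighted absolute distances on a line, the optimum is the weighted median (not the mean). Total weight W = 700; half-weight = 350.
Sort by position and accumulate weight:
  km 8 (P, w=275) → cum 275
  km 10 (Q, w=5) → cum 280
  km 23 (R, w=25) → cum 305
  km 30 (S, w=35) → cum 340
  km 34 (T, w=100) → cum 440  ≥ 350 → median here
  km 41 (U, w=250) → cum 690
  km 49 (V, w=10) → cum 700
Optimal location: km 34.

x = 34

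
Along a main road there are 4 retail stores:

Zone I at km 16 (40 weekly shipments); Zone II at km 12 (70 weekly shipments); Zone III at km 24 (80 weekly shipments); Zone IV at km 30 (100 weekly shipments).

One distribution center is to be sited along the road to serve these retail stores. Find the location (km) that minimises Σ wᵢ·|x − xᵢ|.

For a sum of weighted absolute distances on a line, the optimum is the weighted median (not the mean). Total weight W = 290; half-weight = 145.
Sort by position and accumulate weight:
  km 12 (Zone II, w=70) → cum 70
  km 16 (Zone I, w=40) → cum 110
  km 24 (Zone III, w=80) → cum 190  ≥ 145 → median here
  km 30 (Zone IV, w=100) → cum 290
Optimal location: km 24.

x = 24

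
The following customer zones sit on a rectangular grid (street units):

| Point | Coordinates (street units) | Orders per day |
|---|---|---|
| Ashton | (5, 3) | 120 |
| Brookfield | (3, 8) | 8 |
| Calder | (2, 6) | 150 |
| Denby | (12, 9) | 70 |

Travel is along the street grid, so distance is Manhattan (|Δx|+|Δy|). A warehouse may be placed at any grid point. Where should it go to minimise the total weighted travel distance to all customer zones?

Manhattan distance separates: Σwᵢ(|x−xᵢ|+|y−yᵢ|) = Σwᵢ|x−xᵢ| + Σwᵢ|y−yᵢ|, so x and y are optimised independently as 1-D weighted medians.
Total weight W = 348; half = 174.
x-coordinate, sorted with cumulative weight:
  x=2 (Calder, w=150) cum 150
  x=3 (Brookfield, w=8) cum 158
  x=5 (Ashton, w=120) cum 278  ← median
  x=12 (Denby, w=70) cum 348
⇒ x* = 5
y-coordinate, sorted with cumulative weight:
  y=3 (Ashton, w=120) cum 120
  y=6 (Calder, w=150) cum 270  ← median
  y=8 (Brookfield, w=8) cum 278
  y=9 (Denby, w=70) cum 348
⇒ y* = 6

(5, 6)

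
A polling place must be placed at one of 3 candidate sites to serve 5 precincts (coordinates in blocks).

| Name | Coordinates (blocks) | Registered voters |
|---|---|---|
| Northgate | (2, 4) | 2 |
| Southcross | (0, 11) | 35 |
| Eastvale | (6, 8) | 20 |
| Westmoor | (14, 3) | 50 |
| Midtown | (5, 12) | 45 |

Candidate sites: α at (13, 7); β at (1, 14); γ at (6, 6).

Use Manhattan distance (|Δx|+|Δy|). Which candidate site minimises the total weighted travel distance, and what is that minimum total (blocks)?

γ, total 1302 blocks

Total weighted distance at each candidate:
  α (13, 7): total = 1618
  β (1, 14): total = 1852
  γ (6, 6): total = 1302
Minimum is at γ with total 1302 blocks.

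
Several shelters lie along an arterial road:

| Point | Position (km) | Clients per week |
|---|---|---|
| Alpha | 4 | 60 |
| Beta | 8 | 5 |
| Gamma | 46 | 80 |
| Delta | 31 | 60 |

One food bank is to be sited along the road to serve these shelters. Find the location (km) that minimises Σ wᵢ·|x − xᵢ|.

x = 31

For a sum of weighted absolute distances on a line, the optimum is the weighted median (not the mean). Total weight W = 205; half-weight = 102.5.
Sort by position and accumulate weight:
  km 4 (Alpha, w=60) → cum 60
  km 8 (Beta, w=5) → cum 65
  km 31 (Delta, w=60) → cum 125  ≥ 102.5 → median here
  km 46 (Gamma, w=80) → cum 205
Optimal location: km 31.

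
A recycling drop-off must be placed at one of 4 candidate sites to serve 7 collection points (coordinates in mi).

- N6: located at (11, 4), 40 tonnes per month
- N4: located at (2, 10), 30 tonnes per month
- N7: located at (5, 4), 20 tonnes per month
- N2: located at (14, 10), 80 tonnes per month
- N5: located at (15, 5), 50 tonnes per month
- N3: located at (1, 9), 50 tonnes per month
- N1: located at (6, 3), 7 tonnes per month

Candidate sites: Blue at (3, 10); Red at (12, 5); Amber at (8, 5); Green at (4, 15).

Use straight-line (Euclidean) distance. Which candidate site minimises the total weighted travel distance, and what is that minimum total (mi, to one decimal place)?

Red, total 1743.7 mi

Total weighted distance at each candidate:
  Blue (3, 10): total = 2251.6
  Red (12, 5): total = 1743.7
  Amber (8, 5): total = 1821.8
  Green (4, 15): total = 2962.3
Minimum is at Red with total 1743.7 mi.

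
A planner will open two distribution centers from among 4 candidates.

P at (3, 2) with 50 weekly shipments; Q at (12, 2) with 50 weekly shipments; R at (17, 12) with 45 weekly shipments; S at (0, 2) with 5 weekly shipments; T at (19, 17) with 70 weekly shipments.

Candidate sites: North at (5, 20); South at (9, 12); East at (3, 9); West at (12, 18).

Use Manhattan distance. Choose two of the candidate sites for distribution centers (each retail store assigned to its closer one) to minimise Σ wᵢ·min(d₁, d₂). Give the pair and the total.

{East, West}, total 2255

Evaluate every pair (each demand assigned to the nearer of the two):
  {East, West}: total = 2255
  {South, East}: total = 2460
  {South, West}: total = 2465
  {North, South}: total = 2955
  {North, West}: total = 2970
  {North, East}: total = 3155
Best pair: {East, West} with total 2255.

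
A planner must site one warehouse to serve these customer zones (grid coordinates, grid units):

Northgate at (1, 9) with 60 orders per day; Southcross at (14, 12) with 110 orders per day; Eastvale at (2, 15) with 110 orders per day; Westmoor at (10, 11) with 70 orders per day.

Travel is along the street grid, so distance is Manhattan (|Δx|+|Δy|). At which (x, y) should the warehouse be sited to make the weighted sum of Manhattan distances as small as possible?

(10, 12)

Manhattan distance separates: Σwᵢ(|x−xᵢ|+|y−yᵢ|) = Σwᵢ|x−xᵢ| + Σwᵢ|y−yᵢ|, so x and y are optimised independently as 1-D weighted medians.
Total weight W = 350; half = 175.
x-coordinate, sorted with cumulative weight:
  x=1 (Northgate, w=60) cum 60
  x=2 (Eastvale, w=110) cum 170
  x=10 (Westmoor, w=70) cum 240  ← median
  x=14 (Southcross, w=110) cum 350
⇒ x* = 10
y-coordinate, sorted with cumulative weight:
  y=9 (Northgate, w=60) cum 60
  y=11 (Westmoor, w=70) cum 130
  y=12 (Southcross, w=110) cum 240  ← median
  y=15 (Eastvale, w=110) cum 350
⇒ y* = 12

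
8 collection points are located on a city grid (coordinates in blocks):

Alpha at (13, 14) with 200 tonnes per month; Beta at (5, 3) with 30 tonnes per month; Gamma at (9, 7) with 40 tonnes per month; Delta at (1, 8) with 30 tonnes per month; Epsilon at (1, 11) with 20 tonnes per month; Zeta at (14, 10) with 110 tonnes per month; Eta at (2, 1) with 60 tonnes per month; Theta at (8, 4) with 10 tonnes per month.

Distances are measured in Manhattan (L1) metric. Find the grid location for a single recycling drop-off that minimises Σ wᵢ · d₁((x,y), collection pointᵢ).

(13, 10)

Manhattan distance separates: Σwᵢ(|x−xᵢ|+|y−yᵢ|) = Σwᵢ|x−xᵢ| + Σwᵢ|y−yᵢ|, so x and y are optimised independently as 1-D weighted medians.
Total weight W = 500; half = 250.
x-coordinate, sorted with cumulative weight:
  x=1 (Delta, w=30) cum 30
  x=1 (Epsilon, w=20) cum 50
  x=2 (Eta, w=60) cum 110
  x=5 (Beta, w=30) cum 140
  x=8 (Theta, w=10) cum 150
  x=9 (Gamma, w=40) cum 190
  x=13 (Alpha, w=200) cum 390  ← median
  x=14 (Zeta, w=110) cum 500
⇒ x* = 13
y-coordinate, sorted with cumulative weight:
  y=1 (Eta, w=60) cum 60
  y=3 (Beta, w=30) cum 90
  y=4 (Theta, w=10) cum 100
  y=7 (Gamma, w=40) cum 140
  y=8 (Delta, w=30) cum 170
  y=10 (Zeta, w=110) cum 280  ← median
  y=11 (Epsilon, w=20) cum 300
  y=14 (Alpha, w=200) cum 500
⇒ y* = 10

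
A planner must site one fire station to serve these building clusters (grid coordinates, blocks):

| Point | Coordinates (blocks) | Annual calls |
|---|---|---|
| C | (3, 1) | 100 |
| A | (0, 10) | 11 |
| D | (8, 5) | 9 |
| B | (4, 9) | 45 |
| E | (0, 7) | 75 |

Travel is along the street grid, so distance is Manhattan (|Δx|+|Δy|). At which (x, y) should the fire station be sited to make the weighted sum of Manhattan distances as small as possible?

(3, 7)

Manhattan distance separates: Σwᵢ(|x−xᵢ|+|y−yᵢ|) = Σwᵢ|x−xᵢ| + Σwᵢ|y−yᵢ|, so x and y are optimised independently as 1-D weighted medians.
Total weight W = 240; half = 120.
x-coordinate, sorted with cumulative weight:
  x=0 (A, w=11) cum 11
  x=0 (E, w=75) cum 86
  x=3 (C, w=100) cum 186  ← median
  x=4 (B, w=45) cum 231
  x=8 (D, w=9) cum 240
⇒ x* = 3
y-coordinate, sorted with cumulative weight:
  y=1 (C, w=100) cum 100
  y=5 (D, w=9) cum 109
  y=7 (E, w=75) cum 184  ← median
  y=9 (B, w=45) cum 229
  y=10 (A, w=11) cum 240
⇒ y* = 7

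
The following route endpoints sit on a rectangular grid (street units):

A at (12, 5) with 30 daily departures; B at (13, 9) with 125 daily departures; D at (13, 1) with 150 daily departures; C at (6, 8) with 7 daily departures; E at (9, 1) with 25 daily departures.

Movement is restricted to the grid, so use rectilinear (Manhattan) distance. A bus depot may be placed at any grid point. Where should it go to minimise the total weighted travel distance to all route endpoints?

Manhattan distance separates: Σwᵢ(|x−xᵢ|+|y−yᵢ|) = Σwᵢ|x−xᵢ| + Σwᵢ|y−yᵢ|, so x and y are optimised independently as 1-D weighted medians.
Total weight W = 337; half = 168.5.
x-coordinate, sorted with cumulative weight:
  x=6 (C, w=7) cum 7
  x=9 (E, w=25) cum 32
  x=12 (A, w=30) cum 62
  x=13 (B, w=125) cum 187  ← median
  x=13 (D, w=150) cum 337
⇒ x* = 13
y-coordinate, sorted with cumulative weight:
  y=1 (D, w=150) cum 150
  y=1 (E, w=25) cum 175  ← median
  y=5 (A, w=30) cum 205
  y=8 (C, w=7) cum 212
  y=9 (B, w=125) cum 337
⇒ y* = 1

(13, 1)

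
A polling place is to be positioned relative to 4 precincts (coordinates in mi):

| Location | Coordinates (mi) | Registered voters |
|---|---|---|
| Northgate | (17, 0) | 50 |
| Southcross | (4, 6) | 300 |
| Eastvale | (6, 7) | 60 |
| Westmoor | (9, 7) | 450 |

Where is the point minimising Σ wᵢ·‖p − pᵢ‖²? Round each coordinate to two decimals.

The minimiser of Σwᵢ‖p−pᵢ‖² is the weighted centroid p* = (Σwᵢpᵢ)/(Σwᵢ).
Σwᵢ = 860.
Σwᵢxᵢ = 50·17 + 300·4 + 60·6 + 450·9 = 6460.
Σwᵢyᵢ = 50·0 + 300·6 + 60·7 + 450·7 = 5370.
x* = 6460/860 = 7.51, y* = 5370/860 = 6.24.

(7.51, 6.24)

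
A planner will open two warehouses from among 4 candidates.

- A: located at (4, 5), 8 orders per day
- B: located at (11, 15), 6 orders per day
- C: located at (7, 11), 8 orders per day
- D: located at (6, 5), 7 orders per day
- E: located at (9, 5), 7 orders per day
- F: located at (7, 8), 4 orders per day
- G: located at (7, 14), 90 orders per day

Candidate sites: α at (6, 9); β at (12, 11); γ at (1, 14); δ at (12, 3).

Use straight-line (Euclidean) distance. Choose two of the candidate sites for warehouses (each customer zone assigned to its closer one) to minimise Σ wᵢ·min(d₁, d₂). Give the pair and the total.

{α, β}, total 606.0

Evaluate every pair (each demand assigned to the nearer of the two):
  {α, β}: total = 606.0
  {α, δ}: total = 618.3
  {α, γ}: total = 628.1
  {β, δ}: total = 748.3
  {β, γ}: total = 795.1
  {γ, δ}: total = 817.7
Best pair: {α, β} with total 606.0.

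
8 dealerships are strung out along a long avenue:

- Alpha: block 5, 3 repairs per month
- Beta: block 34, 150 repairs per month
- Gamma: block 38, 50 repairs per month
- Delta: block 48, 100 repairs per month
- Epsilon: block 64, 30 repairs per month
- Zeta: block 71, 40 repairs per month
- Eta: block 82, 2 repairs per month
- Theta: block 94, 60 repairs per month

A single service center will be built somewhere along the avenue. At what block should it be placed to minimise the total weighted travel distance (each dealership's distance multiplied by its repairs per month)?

For a sum of weighted absolute distances on a line, the optimum is the weighted median (not the mean). Total weight W = 435; half-weight = 217.5.
Sort by position and accumulate weight:
  block 5 (Alpha, w=3) → cum 3
  block 34 (Beta, w=150) → cum 153
  block 38 (Gamma, w=50) → cum 203
  block 48 (Delta, w=100) → cum 303  ≥ 217.5 → median here
  block 64 (Epsilon, w=30) → cum 333
  block 71 (Zeta, w=40) → cum 373
  block 82 (Eta, w=2) → cum 375
  block 94 (Theta, w=60) → cum 435
Optimal location: block 48.

x = 48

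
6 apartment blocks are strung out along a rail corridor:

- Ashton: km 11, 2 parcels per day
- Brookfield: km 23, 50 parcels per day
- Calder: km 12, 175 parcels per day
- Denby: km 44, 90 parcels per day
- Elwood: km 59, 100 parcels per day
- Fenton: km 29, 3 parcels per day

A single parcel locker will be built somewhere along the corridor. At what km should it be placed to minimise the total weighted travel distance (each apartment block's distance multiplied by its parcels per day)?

x = 23

For a sum of weighted absolute distances on a line, the optimum is the weighted median (not the mean). Total weight W = 420; half-weight = 210.
Sort by position and accumulate weight:
  km 11 (Ashton, w=2) → cum 2
  km 12 (Calder, w=175) → cum 177
  km 23 (Brookfield, w=50) → cum 227  ≥ 210 → median here
  km 29 (Fenton, w=3) → cum 230
  km 44 (Denby, w=90) → cum 320
  km 59 (Elwood, w=100) → cum 420
Optimal location: km 23.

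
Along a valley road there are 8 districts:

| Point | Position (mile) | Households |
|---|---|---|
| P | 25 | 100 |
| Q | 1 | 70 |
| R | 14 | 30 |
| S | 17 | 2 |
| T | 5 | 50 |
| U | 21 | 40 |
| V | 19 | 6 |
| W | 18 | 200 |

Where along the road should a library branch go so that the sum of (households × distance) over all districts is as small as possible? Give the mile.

x = 18

For a sum of weighted absolute distances on a line, the optimum is the weighted median (not the mean). Total weight W = 498; half-weight = 249.
Sort by position and accumulate weight:
  mile 1 (Q, w=70) → cum 70
  mile 5 (T, w=50) → cum 120
  mile 14 (R, w=30) → cum 150
  mile 17 (S, w=2) → cum 152
  mile 18 (W, w=200) → cum 352  ≥ 249 → median here
  mile 19 (V, w=6) → cum 358
  mile 21 (U, w=40) → cum 398
  mile 25 (P, w=100) → cum 498
Optimal location: mile 18.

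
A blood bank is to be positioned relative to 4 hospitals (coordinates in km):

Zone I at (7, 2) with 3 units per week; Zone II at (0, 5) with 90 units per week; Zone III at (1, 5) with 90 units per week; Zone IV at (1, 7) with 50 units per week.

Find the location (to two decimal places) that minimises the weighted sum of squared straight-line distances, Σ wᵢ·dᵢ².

The minimiser of Σwᵢ‖p−pᵢ‖² is the weighted centroid p* = (Σwᵢpᵢ)/(Σwᵢ).
Σwᵢ = 233.
Σwᵢxᵢ = 3·7 + 90·0 + 90·1 + 50·1 = 161.
Σwᵢyᵢ = 3·2 + 90·5 + 90·5 + 50·7 = 1256.
x* = 161/233 = 0.69, y* = 1256/233 = 5.39.

(0.69, 5.39)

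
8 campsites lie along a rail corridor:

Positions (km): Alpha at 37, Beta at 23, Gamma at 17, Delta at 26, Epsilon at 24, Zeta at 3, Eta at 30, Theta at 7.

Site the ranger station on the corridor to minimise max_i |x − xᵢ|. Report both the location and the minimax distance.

location 20, max distance 17

The 1-center on a line is the midpoint of the two extreme points: leftmost at 3, rightmost at 37.
Optimal location = (3 + 37)/2 = 20; maximum distance = (37 − 3)/2 = 17.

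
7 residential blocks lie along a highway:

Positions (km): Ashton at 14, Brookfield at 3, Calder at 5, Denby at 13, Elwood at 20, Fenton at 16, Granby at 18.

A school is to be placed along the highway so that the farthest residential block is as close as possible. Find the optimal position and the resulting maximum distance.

location 11.5, max distance 8.5

The 1-center on a line is the midpoint of the two extreme points: leftmost at 3, rightmost at 20.
Optimal location = (3 + 20)/2 = 11.5; maximum distance = (20 − 3)/2 = 8.5.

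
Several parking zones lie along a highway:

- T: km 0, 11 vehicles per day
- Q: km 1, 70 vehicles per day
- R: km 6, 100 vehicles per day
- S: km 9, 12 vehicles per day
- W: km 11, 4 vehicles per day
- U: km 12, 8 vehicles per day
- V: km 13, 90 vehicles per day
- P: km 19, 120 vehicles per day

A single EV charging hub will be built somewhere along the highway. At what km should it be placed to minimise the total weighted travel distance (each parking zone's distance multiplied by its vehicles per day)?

For a sum of weighted absolute distances on a line, the optimum is the weighted median (not the mean). Total weight W = 415; half-weight = 207.5.
Sort by position and accumulate weight:
  km 0 (T, w=11) → cum 11
  km 1 (Q, w=70) → cum 81
  km 6 (R, w=100) → cum 181
  km 9 (S, w=12) → cum 193
  km 11 (W, w=4) → cum 197
  km 12 (U, w=8) → cum 205
  km 13 (V, w=90) → cum 295  ≥ 207.5 → median here
  km 19 (P, w=120) → cum 415
Optimal location: km 13.

x = 13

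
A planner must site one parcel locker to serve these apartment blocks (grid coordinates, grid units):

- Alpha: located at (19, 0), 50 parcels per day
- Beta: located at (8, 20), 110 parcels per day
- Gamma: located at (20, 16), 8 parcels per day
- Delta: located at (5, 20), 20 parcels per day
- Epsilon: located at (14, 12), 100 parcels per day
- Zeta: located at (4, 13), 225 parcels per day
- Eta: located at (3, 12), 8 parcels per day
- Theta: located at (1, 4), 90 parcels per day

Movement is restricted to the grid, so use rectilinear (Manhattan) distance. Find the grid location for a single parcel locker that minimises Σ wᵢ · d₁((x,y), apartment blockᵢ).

(4, 13)

Manhattan distance separates: Σwᵢ(|x−xᵢ|+|y−yᵢ|) = Σwᵢ|x−xᵢ| + Σwᵢ|y−yᵢ|, so x and y are optimised independently as 1-D weighted medians.
Total weight W = 611; half = 305.5.
x-coordinate, sorted with cumulative weight:
  x=1 (Theta, w=90) cum 90
  x=3 (Eta, w=8) cum 98
  x=4 (Zeta, w=225) cum 323  ← median
  x=5 (Delta, w=20) cum 343
  x=8 (Beta, w=110) cum 453
  x=14 (Epsilon, w=100) cum 553
  x=19 (Alpha, w=50) cum 603
  x=20 (Gamma, w=8) cum 611
⇒ x* = 4
y-coordinate, sorted with cumulative weight:
  y=0 (Alpha, w=50) cum 50
  y=4 (Theta, w=90) cum 140
  y=12 (Epsilon, w=100) cum 240
  y=12 (Eta, w=8) cum 248
  y=13 (Zeta, w=225) cum 473  ← median
  y=16 (Gamma, w=8) cum 481
  y=20 (Beta, w=110) cum 591
  y=20 (Delta, w=20) cum 611
⇒ y* = 13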